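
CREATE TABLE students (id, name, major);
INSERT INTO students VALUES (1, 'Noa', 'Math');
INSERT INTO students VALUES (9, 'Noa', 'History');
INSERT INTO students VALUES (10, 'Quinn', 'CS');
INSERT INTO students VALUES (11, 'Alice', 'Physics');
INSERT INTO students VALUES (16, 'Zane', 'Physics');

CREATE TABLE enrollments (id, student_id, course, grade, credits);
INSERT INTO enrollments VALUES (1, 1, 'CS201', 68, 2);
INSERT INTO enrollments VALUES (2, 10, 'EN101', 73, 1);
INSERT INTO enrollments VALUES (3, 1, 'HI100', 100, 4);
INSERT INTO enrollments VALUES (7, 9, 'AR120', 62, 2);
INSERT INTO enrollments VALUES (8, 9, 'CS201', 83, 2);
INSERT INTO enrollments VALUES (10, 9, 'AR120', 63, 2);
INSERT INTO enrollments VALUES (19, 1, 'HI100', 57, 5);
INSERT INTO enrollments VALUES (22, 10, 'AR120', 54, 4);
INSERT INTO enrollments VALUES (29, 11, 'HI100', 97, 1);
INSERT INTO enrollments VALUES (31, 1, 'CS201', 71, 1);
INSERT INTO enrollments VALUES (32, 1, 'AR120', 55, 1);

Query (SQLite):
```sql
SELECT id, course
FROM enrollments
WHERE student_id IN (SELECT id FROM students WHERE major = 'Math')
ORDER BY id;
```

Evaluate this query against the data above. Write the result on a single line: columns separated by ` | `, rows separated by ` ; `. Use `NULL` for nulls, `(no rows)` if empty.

1 | CS201 ; 3 | HI100 ; 19 | HI100 ; 31 | CS201 ; 32 | AR120

Inner query: students.id where major = 'Math'.
Outer: keep enrollments rows whose student_id is in that set.
Inner query → {1}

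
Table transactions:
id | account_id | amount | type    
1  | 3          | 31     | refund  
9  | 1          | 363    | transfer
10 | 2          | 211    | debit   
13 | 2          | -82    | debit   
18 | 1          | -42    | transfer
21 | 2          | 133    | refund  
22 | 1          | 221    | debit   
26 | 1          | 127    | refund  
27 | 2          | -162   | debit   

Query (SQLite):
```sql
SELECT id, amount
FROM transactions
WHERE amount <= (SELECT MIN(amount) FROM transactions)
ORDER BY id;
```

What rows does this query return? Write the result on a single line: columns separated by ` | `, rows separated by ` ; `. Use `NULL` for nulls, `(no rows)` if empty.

27 | -162

Scalar subquery: MIN(amount) over all transactions rows = -162.
Keep rows where amount <= that value.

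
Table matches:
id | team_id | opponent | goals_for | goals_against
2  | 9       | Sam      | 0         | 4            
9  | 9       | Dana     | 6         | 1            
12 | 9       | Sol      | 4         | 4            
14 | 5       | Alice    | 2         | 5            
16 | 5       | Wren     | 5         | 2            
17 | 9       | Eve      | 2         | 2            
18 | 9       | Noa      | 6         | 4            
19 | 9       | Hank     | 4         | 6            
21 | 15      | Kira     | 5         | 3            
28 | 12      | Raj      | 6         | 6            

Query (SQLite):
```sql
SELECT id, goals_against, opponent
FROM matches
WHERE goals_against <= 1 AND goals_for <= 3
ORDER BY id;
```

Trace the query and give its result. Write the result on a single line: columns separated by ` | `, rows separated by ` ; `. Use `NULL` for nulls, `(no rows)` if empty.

(no rows)

goals_against <= 1: ids {9}
goals_for <= 3: ids {2, 14, 17}
Combine with AND.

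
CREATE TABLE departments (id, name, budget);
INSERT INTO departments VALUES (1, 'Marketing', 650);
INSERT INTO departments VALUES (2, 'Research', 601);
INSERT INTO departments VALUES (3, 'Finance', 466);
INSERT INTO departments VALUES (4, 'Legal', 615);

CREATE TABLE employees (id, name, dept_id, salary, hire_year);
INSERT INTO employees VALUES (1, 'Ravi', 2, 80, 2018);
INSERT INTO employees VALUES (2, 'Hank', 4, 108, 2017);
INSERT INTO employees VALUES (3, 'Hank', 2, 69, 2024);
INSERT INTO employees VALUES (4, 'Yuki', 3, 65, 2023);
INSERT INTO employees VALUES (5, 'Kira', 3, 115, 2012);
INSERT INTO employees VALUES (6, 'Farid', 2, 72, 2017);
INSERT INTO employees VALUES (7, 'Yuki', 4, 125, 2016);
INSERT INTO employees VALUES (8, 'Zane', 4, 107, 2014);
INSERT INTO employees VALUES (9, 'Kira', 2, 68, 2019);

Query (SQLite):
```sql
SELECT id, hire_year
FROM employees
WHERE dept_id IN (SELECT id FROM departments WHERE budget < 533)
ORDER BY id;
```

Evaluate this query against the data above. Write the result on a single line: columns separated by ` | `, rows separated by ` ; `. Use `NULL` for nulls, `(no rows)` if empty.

Inner query: departments.id where budget < 533.
Outer: keep employees rows whose dept_id is in that set.
Inner query → {3}

4 | 2023 ; 5 | 2012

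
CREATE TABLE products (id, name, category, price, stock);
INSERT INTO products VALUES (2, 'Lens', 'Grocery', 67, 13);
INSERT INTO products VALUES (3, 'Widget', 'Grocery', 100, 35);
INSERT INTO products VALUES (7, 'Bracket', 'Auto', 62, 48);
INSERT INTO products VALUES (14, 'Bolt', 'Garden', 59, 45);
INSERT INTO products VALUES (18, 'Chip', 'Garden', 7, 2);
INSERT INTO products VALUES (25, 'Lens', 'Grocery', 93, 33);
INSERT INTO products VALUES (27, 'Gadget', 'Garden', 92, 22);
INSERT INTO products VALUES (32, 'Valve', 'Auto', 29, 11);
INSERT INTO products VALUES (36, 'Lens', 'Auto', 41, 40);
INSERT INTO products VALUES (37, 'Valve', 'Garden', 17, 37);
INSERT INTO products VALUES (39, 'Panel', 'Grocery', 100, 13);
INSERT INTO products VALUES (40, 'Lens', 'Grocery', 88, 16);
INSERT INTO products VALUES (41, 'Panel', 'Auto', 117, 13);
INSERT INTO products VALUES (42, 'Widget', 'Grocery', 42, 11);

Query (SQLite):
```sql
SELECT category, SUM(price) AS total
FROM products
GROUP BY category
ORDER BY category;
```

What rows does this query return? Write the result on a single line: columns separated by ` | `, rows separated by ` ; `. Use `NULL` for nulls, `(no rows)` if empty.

Partition products by category; compute SUM(price) within each group.
  Auto: ids {7, 32, 36, 41} → SUM(price)=249
  Garden: ids {14, 18, 27, 37} → SUM(price)=175
  Grocery: ids {2, 3, 25, 39, 40, 42} → SUM(price)=490

Auto | 249 ; Garden | 175 ; Grocery | 490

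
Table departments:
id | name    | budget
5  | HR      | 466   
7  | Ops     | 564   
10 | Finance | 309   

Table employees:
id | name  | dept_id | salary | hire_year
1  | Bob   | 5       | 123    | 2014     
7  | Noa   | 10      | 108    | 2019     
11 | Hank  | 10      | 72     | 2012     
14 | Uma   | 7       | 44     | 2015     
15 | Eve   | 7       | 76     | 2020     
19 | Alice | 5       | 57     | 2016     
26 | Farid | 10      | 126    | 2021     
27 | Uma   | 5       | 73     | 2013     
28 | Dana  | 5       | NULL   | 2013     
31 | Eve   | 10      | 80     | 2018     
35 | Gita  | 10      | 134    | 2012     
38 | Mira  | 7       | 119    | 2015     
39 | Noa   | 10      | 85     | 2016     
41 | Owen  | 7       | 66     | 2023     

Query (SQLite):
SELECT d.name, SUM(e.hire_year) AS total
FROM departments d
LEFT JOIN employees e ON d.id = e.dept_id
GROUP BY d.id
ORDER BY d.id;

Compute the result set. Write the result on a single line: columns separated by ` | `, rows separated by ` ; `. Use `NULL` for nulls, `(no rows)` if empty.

LEFT JOIN keeps every departments row; unmatched ones get NULL for employees columns.
Group by departments.id and compute SUM(e.hire_year). SUM over an all-NULL group is NULL.
  5: ids {1, 19, 27, 28} → SUM(e.hire_year)=8056
  7: ids {14, 15, 38, 41} → SUM(e.hire_year)=8073
  10: ids {7, 11, 26, 31, 35, 39} → SUM(e.hire_year)=12098

HR | 8056 ; Ops | 8073 ; Finance | 12098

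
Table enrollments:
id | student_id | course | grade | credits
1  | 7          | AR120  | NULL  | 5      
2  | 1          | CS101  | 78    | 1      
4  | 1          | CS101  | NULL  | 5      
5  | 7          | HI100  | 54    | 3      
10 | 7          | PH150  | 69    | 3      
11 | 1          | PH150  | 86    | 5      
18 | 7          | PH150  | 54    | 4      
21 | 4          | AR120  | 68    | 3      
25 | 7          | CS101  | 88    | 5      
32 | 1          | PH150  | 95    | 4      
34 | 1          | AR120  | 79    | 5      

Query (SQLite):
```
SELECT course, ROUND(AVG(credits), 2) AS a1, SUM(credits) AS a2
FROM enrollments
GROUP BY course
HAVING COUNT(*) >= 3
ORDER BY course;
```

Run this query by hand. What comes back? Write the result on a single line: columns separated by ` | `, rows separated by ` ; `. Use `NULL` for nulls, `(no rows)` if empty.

Group enrollments by course.
Per group compute: ROUND(AVG(credits), 2), SUM(credits).
HAVING: drop groups with fewer than 3 rows.
  AR120: ids {1, 21, 34} → ROUND(AVG(credits), 2)=4.33, SUM(credits)=13
  CS101: ids {2, 4, 25} → ROUND(AVG(credits), 2)=3.67, SUM(credits)=11
  HI100: ids {5} → ROUND(AVG(credits), 2)=3, SUM(credits)=3
  PH150: ids {10, 11, 18, 32} → ROUND(AVG(credits), 2)=4, SUM(credits)=16

AR120 | 4.33 | 13 ; CS101 | 3.67 | 11 ; PH150 | 4 | 16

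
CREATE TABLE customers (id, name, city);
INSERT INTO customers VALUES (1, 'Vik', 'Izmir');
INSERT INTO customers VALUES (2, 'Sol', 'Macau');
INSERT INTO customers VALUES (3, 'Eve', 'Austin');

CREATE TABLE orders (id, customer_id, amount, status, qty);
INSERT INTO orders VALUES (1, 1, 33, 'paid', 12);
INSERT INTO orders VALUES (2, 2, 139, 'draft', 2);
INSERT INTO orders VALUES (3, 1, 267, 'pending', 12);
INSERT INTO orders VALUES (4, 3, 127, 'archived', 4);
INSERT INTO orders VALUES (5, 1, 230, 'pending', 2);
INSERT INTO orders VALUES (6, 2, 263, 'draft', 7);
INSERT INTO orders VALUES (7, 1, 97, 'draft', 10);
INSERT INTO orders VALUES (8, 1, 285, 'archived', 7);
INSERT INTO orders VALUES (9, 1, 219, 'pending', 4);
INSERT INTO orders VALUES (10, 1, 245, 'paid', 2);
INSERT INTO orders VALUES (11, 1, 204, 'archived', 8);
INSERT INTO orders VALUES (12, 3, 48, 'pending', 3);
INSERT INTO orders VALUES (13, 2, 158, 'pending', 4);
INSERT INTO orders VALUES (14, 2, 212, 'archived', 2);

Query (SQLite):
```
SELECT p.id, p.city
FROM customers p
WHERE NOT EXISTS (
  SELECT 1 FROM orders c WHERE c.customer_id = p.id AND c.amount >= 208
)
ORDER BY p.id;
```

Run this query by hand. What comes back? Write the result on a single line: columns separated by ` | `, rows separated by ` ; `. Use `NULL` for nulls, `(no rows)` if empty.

3 | Austin

For each customers row, check whether any orders with matching customer_id has amount >= 208.
Keep rows where that is false.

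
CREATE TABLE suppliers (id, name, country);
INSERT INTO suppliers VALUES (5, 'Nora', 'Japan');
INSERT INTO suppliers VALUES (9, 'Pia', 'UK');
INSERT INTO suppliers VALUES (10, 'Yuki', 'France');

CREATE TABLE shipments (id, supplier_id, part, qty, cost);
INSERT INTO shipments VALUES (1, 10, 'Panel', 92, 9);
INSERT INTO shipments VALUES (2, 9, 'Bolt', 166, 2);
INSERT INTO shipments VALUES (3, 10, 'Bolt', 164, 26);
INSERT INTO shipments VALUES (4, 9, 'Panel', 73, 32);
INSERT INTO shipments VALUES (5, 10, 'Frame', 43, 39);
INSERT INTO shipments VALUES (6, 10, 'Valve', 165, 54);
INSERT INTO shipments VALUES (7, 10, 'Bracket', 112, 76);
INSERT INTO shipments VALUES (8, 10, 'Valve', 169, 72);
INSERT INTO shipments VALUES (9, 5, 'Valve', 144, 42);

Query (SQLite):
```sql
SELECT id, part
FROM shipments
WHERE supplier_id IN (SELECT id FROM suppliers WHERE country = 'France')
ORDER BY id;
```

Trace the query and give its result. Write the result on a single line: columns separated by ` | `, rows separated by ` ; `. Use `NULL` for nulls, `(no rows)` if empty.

Inner query: suppliers.id where country = 'France'.
Outer: keep shipments rows whose supplier_id is in that set.
Inner query → {10}

1 | Panel ; 3 | Bolt ; 5 | Frame ; 6 | Valve ; 7 | Bracket ; 8 | Valve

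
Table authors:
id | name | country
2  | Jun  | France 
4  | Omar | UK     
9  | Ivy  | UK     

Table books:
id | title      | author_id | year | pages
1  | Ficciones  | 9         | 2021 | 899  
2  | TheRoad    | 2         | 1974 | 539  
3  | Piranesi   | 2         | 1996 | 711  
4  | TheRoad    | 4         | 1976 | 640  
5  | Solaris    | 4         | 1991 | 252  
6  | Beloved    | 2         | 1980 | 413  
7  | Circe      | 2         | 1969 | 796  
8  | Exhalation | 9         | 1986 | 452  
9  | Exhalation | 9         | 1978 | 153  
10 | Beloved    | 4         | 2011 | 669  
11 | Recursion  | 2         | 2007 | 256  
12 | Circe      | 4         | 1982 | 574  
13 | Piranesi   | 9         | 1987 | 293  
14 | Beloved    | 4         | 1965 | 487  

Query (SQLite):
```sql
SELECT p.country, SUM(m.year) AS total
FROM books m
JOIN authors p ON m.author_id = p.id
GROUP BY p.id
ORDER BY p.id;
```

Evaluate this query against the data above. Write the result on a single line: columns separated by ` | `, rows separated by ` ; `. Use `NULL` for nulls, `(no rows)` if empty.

France | 9926 ; UK | 9925 ; UK | 7972

Join each books row to its authors via author_id.
Group joined rows by authors.id; compute SUM(m.year) per group.
  2: ids {2, 3, 6, 7, 11} → SUM(m.year)=9926
  4: ids {4, 5, 10, 12, 14} → SUM(m.year)=9925
  9: ids {1, 8, 9, 13} → SUM(m.year)=7972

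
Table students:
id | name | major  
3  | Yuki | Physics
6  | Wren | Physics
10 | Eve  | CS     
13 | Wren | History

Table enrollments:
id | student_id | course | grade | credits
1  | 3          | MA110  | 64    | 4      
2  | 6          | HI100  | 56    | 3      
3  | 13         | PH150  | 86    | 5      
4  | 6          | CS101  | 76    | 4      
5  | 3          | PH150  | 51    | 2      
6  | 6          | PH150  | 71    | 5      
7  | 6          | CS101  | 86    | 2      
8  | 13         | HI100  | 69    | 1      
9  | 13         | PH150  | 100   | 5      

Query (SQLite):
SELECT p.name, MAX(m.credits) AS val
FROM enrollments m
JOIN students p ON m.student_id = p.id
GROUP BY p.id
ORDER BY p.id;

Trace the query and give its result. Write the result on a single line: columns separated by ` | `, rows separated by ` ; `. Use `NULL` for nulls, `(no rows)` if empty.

Join each enrollments row to its students via student_id.
Group joined rows by students.id; compute MAX(m.credits) per group.
  3: ids {1, 5} → MAX(m.credits)=4
  6: ids {2, 4, 6, 7} → MAX(m.credits)=5
  13: ids {3, 8, 9} → MAX(m.credits)=5

Yuki | 4 ; Wren | 5 ; Wren | 5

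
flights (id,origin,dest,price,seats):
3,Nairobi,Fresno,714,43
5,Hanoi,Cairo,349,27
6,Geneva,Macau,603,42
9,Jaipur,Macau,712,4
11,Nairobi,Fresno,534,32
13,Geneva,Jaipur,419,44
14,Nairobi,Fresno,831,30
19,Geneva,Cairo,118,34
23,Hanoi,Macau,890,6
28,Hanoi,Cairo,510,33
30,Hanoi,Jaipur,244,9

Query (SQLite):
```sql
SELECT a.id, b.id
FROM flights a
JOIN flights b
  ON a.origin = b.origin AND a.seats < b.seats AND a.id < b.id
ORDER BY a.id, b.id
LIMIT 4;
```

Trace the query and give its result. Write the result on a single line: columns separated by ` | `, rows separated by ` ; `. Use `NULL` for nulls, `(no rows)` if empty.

Pairs (a,b) with same origin, a.seats < b.seats, a.id < b.id.
origin groups: Geneva:{6,13,19} Hanoi:{5,23,28,30} Jaipur:{9} Nairobi:{3,11,14}
Ordered by (a.id, b.id); first 4.

5 | 28 ; 6 | 13 ; 23 | 28 ; 23 | 30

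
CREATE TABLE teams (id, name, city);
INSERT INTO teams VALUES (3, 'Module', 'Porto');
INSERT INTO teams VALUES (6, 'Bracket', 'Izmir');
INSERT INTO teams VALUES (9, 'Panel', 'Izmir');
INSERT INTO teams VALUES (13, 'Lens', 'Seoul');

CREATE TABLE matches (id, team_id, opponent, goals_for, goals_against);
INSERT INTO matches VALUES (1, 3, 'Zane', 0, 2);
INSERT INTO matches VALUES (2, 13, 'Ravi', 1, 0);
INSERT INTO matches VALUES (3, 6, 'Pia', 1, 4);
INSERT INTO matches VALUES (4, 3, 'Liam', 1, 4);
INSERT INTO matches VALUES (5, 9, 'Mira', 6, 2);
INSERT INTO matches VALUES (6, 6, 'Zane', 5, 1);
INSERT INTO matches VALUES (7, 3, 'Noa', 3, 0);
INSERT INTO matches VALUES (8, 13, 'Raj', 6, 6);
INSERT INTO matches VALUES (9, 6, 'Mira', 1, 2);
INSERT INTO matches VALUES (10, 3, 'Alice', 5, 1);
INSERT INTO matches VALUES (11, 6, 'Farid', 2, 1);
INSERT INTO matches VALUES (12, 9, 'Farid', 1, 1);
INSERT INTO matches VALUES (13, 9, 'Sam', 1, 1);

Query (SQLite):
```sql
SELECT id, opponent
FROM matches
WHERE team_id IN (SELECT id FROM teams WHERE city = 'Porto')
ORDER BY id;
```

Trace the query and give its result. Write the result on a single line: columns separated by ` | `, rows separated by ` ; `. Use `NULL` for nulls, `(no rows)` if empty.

1 | Zane ; 4 | Liam ; 7 | Noa ; 10 | Alice

Inner query: teams.id where city = 'Porto'.
Outer: keep matches rows whose team_id is in that set.
Inner query → {3}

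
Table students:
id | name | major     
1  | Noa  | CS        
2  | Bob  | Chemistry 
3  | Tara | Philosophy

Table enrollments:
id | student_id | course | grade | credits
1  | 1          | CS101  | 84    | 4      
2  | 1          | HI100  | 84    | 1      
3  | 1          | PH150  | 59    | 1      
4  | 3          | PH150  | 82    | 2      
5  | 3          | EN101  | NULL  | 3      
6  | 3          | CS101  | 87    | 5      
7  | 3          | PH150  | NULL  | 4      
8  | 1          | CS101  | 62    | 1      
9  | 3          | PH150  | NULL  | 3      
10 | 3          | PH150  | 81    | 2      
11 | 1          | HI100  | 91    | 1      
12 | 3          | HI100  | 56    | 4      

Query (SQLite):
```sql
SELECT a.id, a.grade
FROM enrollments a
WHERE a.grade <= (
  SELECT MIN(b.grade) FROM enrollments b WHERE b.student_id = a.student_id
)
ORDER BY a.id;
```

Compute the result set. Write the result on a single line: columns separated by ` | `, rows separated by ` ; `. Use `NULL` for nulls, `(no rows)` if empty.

For each enrollments row a, compute MIN(grade) over rows sharing a.student_id.
Keep row a if a.grade <= that per-group MIN.
  student_id=1: MIN(grade) = 59
  student_id=3: MIN(grade) = 56

3 | 59 ; 12 | 56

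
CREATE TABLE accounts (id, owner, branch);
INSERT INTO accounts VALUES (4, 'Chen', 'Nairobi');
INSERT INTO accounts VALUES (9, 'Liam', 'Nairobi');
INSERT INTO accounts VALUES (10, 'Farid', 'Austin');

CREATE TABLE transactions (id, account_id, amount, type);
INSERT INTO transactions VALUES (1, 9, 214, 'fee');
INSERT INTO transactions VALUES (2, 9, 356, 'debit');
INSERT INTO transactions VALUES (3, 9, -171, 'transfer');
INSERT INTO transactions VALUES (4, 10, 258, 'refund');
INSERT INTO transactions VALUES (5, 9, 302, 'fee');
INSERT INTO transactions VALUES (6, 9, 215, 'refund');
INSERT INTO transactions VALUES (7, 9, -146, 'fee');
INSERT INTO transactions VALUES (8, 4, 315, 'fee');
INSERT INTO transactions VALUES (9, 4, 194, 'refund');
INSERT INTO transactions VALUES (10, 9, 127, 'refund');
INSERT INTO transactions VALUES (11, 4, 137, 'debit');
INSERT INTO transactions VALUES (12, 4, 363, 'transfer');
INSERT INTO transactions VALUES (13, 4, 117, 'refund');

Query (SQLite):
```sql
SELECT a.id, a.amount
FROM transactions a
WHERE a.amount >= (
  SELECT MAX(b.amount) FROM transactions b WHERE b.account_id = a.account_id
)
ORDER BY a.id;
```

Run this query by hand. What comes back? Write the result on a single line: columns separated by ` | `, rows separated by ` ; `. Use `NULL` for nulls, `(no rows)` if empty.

For each transactions row a, compute MAX(amount) over rows sharing a.account_id.
Keep row a if a.amount >= that per-group MAX.
  account_id=4: MAX(amount) = 363
  account_id=9: MAX(amount) = 356
  account_id=10: MAX(amount) = 258

2 | 356 ; 4 | 258 ; 12 | 363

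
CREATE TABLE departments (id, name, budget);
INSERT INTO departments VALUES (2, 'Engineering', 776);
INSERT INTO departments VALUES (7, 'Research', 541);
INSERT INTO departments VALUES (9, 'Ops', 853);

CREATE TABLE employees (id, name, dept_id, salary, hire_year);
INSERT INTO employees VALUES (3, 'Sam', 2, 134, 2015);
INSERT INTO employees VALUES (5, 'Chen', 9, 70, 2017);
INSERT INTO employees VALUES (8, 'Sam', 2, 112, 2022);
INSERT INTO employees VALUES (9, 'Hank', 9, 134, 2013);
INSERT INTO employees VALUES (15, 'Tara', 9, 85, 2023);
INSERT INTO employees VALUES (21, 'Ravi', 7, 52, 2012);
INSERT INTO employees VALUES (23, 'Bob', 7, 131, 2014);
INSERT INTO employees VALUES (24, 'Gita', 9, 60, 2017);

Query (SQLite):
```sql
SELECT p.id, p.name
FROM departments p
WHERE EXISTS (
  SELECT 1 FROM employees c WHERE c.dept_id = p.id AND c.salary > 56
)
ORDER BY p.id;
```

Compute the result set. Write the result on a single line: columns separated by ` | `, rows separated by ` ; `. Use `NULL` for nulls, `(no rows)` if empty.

2 | Engineering ; 7 | Research ; 9 | Ops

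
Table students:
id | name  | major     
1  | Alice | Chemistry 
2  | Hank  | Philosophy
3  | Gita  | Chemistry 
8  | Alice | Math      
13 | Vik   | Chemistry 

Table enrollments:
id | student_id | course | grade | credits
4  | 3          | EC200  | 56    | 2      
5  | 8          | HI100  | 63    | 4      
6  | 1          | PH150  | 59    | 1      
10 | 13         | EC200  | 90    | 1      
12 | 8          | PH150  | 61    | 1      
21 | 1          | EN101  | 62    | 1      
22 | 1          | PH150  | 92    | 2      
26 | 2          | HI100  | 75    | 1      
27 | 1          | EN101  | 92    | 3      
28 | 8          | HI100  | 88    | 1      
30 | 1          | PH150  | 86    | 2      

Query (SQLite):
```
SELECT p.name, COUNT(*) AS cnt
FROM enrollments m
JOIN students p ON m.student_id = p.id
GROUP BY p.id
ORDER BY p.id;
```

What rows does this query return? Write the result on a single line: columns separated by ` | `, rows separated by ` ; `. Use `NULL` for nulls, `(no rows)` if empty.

Join each enrollments row to its students via student_id.
Group joined rows by students.id; compute COUNT(*) per group.
  1: ids {6, 21, 22, 27, 30} → COUNT(*)=5
  2: ids {26} → COUNT(*)=1
  3: ids {4} → COUNT(*)=1
  8: ids {5, 12, 28} → COUNT(*)=3
  13: ids {10} → COUNT(*)=1

Alice | 5 ; Hank | 1 ; Gita | 1 ; Alice | 3 ; Vik | 1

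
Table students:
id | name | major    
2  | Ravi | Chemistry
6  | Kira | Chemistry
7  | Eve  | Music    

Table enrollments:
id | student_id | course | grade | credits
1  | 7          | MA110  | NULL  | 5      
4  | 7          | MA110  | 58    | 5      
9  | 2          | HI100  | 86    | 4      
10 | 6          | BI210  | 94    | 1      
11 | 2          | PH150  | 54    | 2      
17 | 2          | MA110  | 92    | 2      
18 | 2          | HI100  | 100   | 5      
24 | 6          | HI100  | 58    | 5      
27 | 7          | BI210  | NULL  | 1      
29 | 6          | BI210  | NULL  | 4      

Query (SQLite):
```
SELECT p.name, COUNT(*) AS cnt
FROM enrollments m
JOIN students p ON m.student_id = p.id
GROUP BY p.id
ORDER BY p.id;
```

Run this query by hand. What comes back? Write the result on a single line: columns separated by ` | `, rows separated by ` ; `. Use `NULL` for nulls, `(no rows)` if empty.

Join each enrollments row to its students via student_id.
Group joined rows by students.id; compute COUNT(*) per group.
  2: ids {9, 11, 17, 18} → COUNT(*)=4
  6: ids {10, 24, 29} → COUNT(*)=3
  7: ids {1, 4, 27} → COUNT(*)=3

Ravi | 4 ; Kira | 3 ; Eve | 3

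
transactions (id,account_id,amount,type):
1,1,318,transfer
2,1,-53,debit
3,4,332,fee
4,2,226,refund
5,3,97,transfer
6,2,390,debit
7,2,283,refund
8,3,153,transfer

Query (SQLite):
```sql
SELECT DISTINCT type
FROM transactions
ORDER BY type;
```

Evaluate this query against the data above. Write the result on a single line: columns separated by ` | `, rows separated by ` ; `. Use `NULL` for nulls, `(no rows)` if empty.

Collect distinct type values from transactions.

debit ; fee ; refund ; transfer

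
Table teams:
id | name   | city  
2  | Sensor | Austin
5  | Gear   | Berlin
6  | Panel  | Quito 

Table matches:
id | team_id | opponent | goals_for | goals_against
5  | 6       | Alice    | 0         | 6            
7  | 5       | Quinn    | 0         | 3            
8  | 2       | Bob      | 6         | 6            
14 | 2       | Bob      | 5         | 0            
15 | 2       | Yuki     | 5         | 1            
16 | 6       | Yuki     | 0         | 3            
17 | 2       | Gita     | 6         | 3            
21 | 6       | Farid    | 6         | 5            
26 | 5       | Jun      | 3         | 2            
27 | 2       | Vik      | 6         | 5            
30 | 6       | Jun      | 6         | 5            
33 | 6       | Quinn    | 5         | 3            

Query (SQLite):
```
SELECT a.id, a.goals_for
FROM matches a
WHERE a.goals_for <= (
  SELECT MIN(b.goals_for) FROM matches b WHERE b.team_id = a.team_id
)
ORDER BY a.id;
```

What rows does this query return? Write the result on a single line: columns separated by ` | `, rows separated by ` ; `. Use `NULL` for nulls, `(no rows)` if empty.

5 | 0 ; 7 | 0 ; 14 | 5 ; 15 | 5 ; 16 | 0

For each matches row a, compute MIN(goals_for) over rows sharing a.team_id.
Keep row a if a.goals_for <= that per-group MIN.
  team_id=2: MIN(goals_for) = 5
  team_id=5: MIN(goals_for) = 0
  team_id=6: MIN(goals_for) = 0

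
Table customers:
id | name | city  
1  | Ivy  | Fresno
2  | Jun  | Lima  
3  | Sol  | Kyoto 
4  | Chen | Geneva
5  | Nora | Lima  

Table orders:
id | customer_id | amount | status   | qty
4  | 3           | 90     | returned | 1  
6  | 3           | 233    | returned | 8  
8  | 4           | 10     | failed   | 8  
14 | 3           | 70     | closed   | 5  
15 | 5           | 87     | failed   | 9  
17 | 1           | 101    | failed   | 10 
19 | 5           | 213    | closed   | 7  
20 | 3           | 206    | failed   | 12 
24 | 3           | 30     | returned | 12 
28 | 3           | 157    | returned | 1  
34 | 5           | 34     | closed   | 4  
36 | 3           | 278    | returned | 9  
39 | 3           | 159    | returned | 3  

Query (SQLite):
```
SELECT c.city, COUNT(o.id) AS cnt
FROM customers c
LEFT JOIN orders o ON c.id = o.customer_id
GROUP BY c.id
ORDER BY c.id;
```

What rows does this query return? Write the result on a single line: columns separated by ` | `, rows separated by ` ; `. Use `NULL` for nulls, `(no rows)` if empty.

LEFT JOIN keeps every customers row; unmatched ones get NULL for orders columns.
Group by customers.id and compute COUNT(o.id). COUNT(col) of an all-NULL group is 0.
  1: ids {17} → COUNT(o.id)=1
  2: ids {—} → COUNT(o.id)=0
  3: ids {4, 6, 14, 20, 24, 28, 36, 39} → COUNT(o.id)=8
  4: ids {8} → COUNT(o.id)=1
  5: ids {15, 19, 34} → COUNT(o.id)=3

Fresno | 1 ; Lima | 0 ; Kyoto | 8 ; Geneva | 1 ; Lima | 3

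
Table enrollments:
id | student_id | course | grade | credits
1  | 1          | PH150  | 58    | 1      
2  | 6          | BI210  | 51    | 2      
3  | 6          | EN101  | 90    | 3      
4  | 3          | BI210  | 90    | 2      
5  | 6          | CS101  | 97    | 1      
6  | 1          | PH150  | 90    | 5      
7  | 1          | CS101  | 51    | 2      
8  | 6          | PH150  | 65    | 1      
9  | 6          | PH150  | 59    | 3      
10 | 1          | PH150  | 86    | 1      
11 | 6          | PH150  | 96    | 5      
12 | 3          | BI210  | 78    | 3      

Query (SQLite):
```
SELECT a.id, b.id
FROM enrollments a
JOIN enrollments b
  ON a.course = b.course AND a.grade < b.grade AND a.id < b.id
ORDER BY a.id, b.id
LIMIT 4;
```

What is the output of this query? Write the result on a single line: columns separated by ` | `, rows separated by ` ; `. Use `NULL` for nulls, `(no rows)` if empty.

Pairs (a,b) with same course, a.grade < b.grade, a.id < b.id.
course groups: BI210:{2,4,12} CS101:{5,7} EN101:{3} PH150:{1,6,8,9,10,11}
Ordered by (a.id, b.id); first 4.

1 | 6 ; 1 | 8 ; 1 | 9 ; 1 | 10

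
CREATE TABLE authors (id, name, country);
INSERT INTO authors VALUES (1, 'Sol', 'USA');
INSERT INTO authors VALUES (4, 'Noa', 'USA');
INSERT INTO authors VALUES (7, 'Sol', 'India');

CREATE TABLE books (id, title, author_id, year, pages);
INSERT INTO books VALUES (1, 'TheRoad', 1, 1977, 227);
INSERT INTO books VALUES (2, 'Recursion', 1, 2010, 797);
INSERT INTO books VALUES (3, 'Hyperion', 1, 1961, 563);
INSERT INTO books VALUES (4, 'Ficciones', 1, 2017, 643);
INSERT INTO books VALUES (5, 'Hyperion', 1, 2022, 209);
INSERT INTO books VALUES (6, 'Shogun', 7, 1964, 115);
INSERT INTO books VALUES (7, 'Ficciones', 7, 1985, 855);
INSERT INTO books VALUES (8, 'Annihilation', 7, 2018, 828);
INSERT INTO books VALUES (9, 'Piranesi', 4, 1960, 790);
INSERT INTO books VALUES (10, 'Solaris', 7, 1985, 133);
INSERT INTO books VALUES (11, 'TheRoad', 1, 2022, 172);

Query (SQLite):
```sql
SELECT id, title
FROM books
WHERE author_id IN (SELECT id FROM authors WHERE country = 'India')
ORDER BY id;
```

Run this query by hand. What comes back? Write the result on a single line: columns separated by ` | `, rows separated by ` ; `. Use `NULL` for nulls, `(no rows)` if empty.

Inner query: authors.id where country = 'India'.
Outer: keep books rows whose author_id is in that set.
Inner query → {7}

6 | Shogun ; 7 | Ficciones ; 8 | Annihilation ; 10 | Solaris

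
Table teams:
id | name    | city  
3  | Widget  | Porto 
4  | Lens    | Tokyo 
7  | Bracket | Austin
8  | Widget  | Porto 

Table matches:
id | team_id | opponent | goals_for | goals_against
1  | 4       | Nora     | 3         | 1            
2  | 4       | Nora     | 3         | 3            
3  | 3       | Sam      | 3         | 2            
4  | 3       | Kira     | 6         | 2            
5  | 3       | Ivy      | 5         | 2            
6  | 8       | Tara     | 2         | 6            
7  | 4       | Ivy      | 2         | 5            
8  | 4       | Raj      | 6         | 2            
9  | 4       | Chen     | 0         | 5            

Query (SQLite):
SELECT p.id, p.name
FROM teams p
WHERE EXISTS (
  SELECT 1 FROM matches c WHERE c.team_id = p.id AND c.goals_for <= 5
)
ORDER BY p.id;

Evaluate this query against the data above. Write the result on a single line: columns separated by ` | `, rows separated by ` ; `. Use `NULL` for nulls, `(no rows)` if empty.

For each teams row, check whether any matches with matching team_id has goals_for <= 5.
Keep rows where that is true.

3 | Widget ; 4 | Lens ; 8 | Widget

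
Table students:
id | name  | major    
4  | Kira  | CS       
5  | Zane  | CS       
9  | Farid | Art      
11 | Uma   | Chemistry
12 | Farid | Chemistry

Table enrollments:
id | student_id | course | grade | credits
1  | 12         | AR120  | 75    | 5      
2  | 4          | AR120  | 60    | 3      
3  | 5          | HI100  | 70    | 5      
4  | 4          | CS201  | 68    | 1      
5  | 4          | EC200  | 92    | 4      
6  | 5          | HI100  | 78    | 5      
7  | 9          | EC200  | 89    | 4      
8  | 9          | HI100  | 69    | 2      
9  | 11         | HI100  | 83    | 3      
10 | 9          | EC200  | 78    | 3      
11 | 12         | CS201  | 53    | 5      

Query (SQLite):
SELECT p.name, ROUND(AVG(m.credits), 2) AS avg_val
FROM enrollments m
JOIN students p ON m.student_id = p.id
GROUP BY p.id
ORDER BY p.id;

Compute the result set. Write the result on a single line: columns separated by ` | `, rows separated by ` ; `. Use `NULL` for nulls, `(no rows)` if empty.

Join each enrollments row to its students via student_id.
Group joined rows by students.id; compute ROUND(AVG(m.credits), 2) per group.
  4: ids {2, 4, 5} → ROUND(AVG(m.credits), 2)=2.67
  5: ids {3, 6} → ROUND(AVG(m.credits), 2)=5
  9: ids {7, 8, 10} → ROUND(AVG(m.credits), 2)=3
  11: ids {9} → ROUND(AVG(m.credits), 2)=3
  12: ids {1, 11} → ROUND(AVG(m.credits), 2)=5

Kira | 2.67 ; Zane | 5 ; Farid | 3 ; Uma | 3 ; Farid | 5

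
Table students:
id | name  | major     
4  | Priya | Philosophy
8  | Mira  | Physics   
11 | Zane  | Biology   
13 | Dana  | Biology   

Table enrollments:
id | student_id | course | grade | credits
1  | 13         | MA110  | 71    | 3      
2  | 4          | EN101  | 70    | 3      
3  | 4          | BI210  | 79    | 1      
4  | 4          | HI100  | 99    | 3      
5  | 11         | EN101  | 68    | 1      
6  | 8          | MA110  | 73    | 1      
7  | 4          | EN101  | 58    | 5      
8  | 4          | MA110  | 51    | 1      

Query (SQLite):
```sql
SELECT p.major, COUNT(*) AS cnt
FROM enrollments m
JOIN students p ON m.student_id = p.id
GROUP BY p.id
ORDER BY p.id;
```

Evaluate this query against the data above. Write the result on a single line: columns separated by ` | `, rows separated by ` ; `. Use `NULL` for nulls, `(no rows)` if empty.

Philosophy | 5 ; Physics | 1 ; Biology | 1 ; Biology | 1

Join each enrollments row to its students via student_id.
Group joined rows by students.id; compute COUNT(*) per group.
  4: ids {2, 3, 4, 7, 8} → COUNT(*)=5
  8: ids {6} → COUNT(*)=1
  11: ids {5} → COUNT(*)=1
  13: ids {1} → COUNT(*)=1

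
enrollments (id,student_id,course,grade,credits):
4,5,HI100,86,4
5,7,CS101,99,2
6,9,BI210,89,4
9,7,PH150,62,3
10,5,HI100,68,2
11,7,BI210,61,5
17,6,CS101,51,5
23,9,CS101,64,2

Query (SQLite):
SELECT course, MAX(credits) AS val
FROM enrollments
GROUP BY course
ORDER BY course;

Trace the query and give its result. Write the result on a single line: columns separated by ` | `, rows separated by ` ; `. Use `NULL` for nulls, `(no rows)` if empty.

BI210 | 5 ; CS101 | 5 ; HI100 | 4 ; PH150 | 3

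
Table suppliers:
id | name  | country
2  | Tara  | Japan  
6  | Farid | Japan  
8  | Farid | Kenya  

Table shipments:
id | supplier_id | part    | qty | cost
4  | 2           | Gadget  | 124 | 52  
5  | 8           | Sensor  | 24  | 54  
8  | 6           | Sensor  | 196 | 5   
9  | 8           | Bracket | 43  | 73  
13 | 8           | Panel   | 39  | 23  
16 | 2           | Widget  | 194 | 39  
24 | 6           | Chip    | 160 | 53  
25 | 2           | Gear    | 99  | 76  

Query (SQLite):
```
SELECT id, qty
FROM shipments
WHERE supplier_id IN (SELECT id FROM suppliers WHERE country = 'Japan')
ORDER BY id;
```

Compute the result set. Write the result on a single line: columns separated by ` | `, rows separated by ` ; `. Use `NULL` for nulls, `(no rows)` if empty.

4 | 124 ; 8 | 196 ; 16 | 194 ; 24 | 160 ; 25 | 99

Inner query: suppliers.id where country = 'Japan'.
Outer: keep shipments rows whose supplier_id is in that set.
Inner query → {2, 6}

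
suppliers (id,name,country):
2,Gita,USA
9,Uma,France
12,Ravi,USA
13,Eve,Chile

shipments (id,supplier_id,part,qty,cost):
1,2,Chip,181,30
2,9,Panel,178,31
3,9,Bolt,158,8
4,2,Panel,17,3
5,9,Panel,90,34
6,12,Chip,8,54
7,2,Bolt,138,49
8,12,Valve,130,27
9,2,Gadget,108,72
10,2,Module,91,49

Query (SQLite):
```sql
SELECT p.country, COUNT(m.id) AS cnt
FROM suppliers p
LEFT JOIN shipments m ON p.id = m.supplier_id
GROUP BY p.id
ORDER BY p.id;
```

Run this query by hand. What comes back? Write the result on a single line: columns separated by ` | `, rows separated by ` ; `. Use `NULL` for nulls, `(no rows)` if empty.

USA | 5 ; France | 3 ; USA | 2 ; Chile | 0

LEFT JOIN keeps every suppliers row; unmatched ones get NULL for shipments columns.
Group by suppliers.id and compute COUNT(m.id). COUNT(col) of an all-NULL group is 0.
  2: ids {1, 4, 7, 9, 10} → COUNT(m.id)=5
  9: ids {2, 3, 5} → COUNT(m.id)=3
  12: ids {6, 8} → COUNT(m.id)=2
  13: ids {—} → COUNT(m.id)=0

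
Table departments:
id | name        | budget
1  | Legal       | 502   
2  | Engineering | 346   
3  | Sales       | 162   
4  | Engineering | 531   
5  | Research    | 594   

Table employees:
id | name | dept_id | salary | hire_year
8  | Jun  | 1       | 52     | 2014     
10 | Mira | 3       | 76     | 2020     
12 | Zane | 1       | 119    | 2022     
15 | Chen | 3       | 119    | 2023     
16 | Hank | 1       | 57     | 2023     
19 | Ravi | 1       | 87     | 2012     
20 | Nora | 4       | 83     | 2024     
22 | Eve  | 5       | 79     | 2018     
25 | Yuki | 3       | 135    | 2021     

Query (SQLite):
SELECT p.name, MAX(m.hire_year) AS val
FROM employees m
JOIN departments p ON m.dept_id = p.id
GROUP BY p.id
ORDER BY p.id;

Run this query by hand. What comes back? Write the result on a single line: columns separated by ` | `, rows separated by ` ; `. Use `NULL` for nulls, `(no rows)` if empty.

Legal | 2023 ; Sales | 2023 ; Engineering | 2024 ; Research | 2018

Join each employees row to its departments via dept_id.
Group joined rows by departments.id; compute MAX(m.hire_year) per group.
  1: ids {8, 12, 16, 19} → MAX(m.hire_year)=2023
  3: ids {10, 15, 25} → MAX(m.hire_year)=2023
  4: ids {20} → MAX(m.hire_year)=2024
  5: ids {22} → MAX(m.hire_year)=2018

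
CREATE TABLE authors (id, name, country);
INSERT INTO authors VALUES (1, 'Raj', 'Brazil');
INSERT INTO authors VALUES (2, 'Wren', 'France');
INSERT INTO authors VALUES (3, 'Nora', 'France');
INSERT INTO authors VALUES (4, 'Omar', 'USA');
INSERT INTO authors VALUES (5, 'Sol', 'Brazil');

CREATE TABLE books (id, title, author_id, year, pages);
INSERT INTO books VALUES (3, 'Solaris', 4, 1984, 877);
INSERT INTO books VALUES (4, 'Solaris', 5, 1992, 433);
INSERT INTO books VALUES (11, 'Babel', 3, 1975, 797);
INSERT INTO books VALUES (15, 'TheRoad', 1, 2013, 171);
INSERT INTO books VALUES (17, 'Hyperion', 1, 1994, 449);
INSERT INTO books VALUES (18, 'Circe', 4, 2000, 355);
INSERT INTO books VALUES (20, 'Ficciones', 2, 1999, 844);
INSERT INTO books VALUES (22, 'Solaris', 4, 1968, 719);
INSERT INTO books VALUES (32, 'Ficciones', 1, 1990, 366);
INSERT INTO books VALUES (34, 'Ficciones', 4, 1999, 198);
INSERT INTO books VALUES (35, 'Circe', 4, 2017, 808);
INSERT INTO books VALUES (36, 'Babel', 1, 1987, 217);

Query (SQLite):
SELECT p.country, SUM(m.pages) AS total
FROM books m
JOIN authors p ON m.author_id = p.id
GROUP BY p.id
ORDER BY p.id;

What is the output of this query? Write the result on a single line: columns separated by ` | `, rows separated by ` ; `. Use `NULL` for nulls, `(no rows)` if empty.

Join each books row to its authors via author_id.
Group joined rows by authors.id; compute SUM(m.pages) per group.
  1: ids {15, 17, 32, 36} → SUM(m.pages)=1203
  2: ids {20} → SUM(m.pages)=844
  3: ids {11} → SUM(m.pages)=797
  4: ids {3, 18, 22, 34, 35} → SUM(m.pages)=2957
  5: ids {4} → SUM(m.pages)=433

Brazil | 1203 ; France | 844 ; France | 797 ; USA | 2957 ; Brazil | 433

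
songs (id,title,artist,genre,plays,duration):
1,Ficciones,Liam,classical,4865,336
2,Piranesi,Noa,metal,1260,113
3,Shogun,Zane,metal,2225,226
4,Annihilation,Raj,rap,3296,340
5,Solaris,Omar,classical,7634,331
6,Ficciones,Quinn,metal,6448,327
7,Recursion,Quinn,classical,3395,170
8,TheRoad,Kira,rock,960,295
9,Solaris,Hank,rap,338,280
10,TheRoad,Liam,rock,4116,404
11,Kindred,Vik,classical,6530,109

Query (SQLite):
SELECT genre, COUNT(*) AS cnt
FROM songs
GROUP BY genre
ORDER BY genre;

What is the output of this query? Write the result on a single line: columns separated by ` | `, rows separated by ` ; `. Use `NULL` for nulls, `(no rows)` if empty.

classical | 4 ; metal | 3 ; rap | 2 ; rock | 2

Partition songs by genre; compute COUNT(*) within each group.
  classical: ids {1, 5, 7, 11} → COUNT(*)=4
  metal: ids {2, 3, 6} → COUNT(*)=3
  rap: ids {4, 9} → COUNT(*)=2
  rock: ids {8, 10} → COUNT(*)=2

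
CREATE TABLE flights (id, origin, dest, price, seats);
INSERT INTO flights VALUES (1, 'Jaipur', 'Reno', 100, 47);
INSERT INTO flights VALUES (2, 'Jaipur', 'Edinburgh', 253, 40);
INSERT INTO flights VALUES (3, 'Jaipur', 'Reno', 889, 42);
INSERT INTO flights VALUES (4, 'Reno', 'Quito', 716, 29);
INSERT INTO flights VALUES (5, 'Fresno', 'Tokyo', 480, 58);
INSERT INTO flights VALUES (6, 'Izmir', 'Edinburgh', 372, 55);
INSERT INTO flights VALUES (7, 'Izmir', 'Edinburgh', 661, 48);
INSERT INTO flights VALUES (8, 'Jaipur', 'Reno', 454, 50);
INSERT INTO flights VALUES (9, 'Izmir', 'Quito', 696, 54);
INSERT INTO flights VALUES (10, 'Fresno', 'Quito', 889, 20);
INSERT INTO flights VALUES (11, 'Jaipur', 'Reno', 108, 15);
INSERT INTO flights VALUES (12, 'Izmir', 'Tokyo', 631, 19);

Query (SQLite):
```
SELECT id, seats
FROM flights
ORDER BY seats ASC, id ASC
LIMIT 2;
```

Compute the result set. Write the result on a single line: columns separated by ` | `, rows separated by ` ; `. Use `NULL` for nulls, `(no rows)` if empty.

11 | 15 ; 12 | 19

Sort by seats asc, tiebreak id asc: (15, id=11), (19, id=12), (20, id=10), (29, id=4), (40, id=2) …. Take first 2.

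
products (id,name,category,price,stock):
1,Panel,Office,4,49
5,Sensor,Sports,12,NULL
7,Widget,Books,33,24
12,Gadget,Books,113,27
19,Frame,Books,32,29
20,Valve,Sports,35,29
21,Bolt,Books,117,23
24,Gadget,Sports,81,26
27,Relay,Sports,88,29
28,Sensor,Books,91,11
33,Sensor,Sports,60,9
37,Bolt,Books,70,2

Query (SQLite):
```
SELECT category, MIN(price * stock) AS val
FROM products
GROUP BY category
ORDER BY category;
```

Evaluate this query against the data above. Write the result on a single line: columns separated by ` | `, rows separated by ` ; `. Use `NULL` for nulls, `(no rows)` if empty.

For each row compute price * stock.
Group by category; take MIN of the expression per group.
  Books: ids {7, 12, 19, 21, 28, 37} → MIN(price * stock)=140
  Office: ids {1} → MIN(price * stock)=196
  Sports: ids {5, 20, 24, 27, 33} → MIN(price * stock)=540

Books | 140 ; Office | 196 ; Sports | 540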